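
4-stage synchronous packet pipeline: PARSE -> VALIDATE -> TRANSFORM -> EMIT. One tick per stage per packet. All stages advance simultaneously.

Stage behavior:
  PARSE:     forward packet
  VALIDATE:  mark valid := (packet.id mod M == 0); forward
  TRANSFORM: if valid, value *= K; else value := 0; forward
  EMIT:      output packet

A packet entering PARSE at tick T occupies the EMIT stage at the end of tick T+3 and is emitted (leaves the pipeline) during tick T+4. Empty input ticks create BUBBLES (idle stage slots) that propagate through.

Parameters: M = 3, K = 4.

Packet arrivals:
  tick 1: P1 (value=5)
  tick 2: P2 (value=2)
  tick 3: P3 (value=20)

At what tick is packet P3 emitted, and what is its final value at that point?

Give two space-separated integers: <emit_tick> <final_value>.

Tick 1: [PARSE:P1(v=5,ok=F), VALIDATE:-, TRANSFORM:-, EMIT:-] out:-; in:P1
Tick 2: [PARSE:P2(v=2,ok=F), VALIDATE:P1(v=5,ok=F), TRANSFORM:-, EMIT:-] out:-; in:P2
Tick 3: [PARSE:P3(v=20,ok=F), VALIDATE:P2(v=2,ok=F), TRANSFORM:P1(v=0,ok=F), EMIT:-] out:-; in:P3
Tick 4: [PARSE:-, VALIDATE:P3(v=20,ok=T), TRANSFORM:P2(v=0,ok=F), EMIT:P1(v=0,ok=F)] out:-; in:-
Tick 5: [PARSE:-, VALIDATE:-, TRANSFORM:P3(v=80,ok=T), EMIT:P2(v=0,ok=F)] out:P1(v=0); in:-
Tick 6: [PARSE:-, VALIDATE:-, TRANSFORM:-, EMIT:P3(v=80,ok=T)] out:P2(v=0); in:-
Tick 7: [PARSE:-, VALIDATE:-, TRANSFORM:-, EMIT:-] out:P3(v=80); in:-
P3: arrives tick 3, valid=True (id=3, id%3=0), emit tick 7, final value 80

Answer: 7 80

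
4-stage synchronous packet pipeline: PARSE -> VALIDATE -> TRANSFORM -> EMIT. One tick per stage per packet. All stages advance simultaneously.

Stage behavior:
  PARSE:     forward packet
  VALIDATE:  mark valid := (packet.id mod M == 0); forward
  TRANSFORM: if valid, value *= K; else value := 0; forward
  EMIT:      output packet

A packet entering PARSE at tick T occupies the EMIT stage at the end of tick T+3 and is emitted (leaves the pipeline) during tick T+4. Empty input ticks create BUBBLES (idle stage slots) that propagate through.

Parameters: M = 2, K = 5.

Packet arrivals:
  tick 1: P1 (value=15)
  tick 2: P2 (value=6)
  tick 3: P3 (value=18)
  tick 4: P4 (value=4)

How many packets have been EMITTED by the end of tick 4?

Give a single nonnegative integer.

Answer: 0

Derivation:
Tick 1: [PARSE:P1(v=15,ok=F), VALIDATE:-, TRANSFORM:-, EMIT:-] out:-; in:P1
Tick 2: [PARSE:P2(v=6,ok=F), VALIDATE:P1(v=15,ok=F), TRANSFORM:-, EMIT:-] out:-; in:P2
Tick 3: [PARSE:P3(v=18,ok=F), VALIDATE:P2(v=6,ok=T), TRANSFORM:P1(v=0,ok=F), EMIT:-] out:-; in:P3
Tick 4: [PARSE:P4(v=4,ok=F), VALIDATE:P3(v=18,ok=F), TRANSFORM:P2(v=30,ok=T), EMIT:P1(v=0,ok=F)] out:-; in:P4
Emitted by tick 4: []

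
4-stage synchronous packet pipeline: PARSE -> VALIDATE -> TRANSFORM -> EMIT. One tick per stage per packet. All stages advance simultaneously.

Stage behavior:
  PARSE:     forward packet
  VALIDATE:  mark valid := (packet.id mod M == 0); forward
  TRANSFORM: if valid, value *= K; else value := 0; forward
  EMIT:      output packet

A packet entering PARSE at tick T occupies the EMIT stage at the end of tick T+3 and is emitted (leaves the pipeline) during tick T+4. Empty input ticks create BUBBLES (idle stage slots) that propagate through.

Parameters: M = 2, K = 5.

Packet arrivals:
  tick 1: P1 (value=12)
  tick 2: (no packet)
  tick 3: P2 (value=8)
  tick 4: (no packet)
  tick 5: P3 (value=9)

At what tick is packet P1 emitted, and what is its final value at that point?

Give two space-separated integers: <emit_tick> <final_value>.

Answer: 5 0

Derivation:
Tick 1: [PARSE:P1(v=12,ok=F), VALIDATE:-, TRANSFORM:-, EMIT:-] out:-; in:P1
Tick 2: [PARSE:-, VALIDATE:P1(v=12,ok=F), TRANSFORM:-, EMIT:-] out:-; in:-
Tick 3: [PARSE:P2(v=8,ok=F), VALIDATE:-, TRANSFORM:P1(v=0,ok=F), EMIT:-] out:-; in:P2
Tick 4: [PARSE:-, VALIDATE:P2(v=8,ok=T), TRANSFORM:-, EMIT:P1(v=0,ok=F)] out:-; in:-
Tick 5: [PARSE:P3(v=9,ok=F), VALIDATE:-, TRANSFORM:P2(v=40,ok=T), EMIT:-] out:P1(v=0); in:P3
Tick 6: [PARSE:-, VALIDATE:P3(v=9,ok=F), TRANSFORM:-, EMIT:P2(v=40,ok=T)] out:-; in:-
Tick 7: [PARSE:-, VALIDATE:-, TRANSFORM:P3(v=0,ok=F), EMIT:-] out:P2(v=40); in:-
Tick 8: [PARSE:-, VALIDATE:-, TRANSFORM:-, EMIT:P3(v=0,ok=F)] out:-; in:-
Tick 9: [PARSE:-, VALIDATE:-, TRANSFORM:-, EMIT:-] out:P3(v=0); in:-
P1: arrives tick 1, valid=False (id=1, id%2=1), emit tick 5, final value 0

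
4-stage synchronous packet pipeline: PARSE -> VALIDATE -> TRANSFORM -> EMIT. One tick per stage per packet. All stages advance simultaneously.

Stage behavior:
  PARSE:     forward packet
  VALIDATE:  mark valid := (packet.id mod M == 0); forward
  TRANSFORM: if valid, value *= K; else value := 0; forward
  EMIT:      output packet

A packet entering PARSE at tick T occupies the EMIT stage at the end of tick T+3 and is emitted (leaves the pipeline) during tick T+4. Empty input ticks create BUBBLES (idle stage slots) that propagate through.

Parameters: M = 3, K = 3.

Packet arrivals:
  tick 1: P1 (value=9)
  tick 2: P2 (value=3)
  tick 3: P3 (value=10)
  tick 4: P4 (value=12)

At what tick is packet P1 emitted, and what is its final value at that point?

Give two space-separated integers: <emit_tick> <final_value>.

Tick 1: [PARSE:P1(v=9,ok=F), VALIDATE:-, TRANSFORM:-, EMIT:-] out:-; in:P1
Tick 2: [PARSE:P2(v=3,ok=F), VALIDATE:P1(v=9,ok=F), TRANSFORM:-, EMIT:-] out:-; in:P2
Tick 3: [PARSE:P3(v=10,ok=F), VALIDATE:P2(v=3,ok=F), TRANSFORM:P1(v=0,ok=F), EMIT:-] out:-; in:P3
Tick 4: [PARSE:P4(v=12,ok=F), VALIDATE:P3(v=10,ok=T), TRANSFORM:P2(v=0,ok=F), EMIT:P1(v=0,ok=F)] out:-; in:P4
Tick 5: [PARSE:-, VALIDATE:P4(v=12,ok=F), TRANSFORM:P3(v=30,ok=T), EMIT:P2(v=0,ok=F)] out:P1(v=0); in:-
Tick 6: [PARSE:-, VALIDATE:-, TRANSFORM:P4(v=0,ok=F), EMIT:P3(v=30,ok=T)] out:P2(v=0); in:-
Tick 7: [PARSE:-, VALIDATE:-, TRANSFORM:-, EMIT:P4(v=0,ok=F)] out:P3(v=30); in:-
Tick 8: [PARSE:-, VALIDATE:-, TRANSFORM:-, EMIT:-] out:P4(v=0); in:-
P1: arrives tick 1, valid=False (id=1, id%3=1), emit tick 5, final value 0

Answer: 5 0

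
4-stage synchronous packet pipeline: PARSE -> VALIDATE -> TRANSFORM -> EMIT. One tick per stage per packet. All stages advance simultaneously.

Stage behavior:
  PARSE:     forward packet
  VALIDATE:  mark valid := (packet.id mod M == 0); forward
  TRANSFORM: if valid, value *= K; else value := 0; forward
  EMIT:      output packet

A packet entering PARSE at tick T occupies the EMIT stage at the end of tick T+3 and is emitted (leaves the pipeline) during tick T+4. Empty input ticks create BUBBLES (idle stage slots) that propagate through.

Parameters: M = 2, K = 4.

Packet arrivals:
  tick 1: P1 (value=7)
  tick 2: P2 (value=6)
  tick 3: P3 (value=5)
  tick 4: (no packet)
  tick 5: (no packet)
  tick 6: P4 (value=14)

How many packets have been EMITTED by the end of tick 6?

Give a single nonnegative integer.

Answer: 2

Derivation:
Tick 1: [PARSE:P1(v=7,ok=F), VALIDATE:-, TRANSFORM:-, EMIT:-] out:-; in:P1
Tick 2: [PARSE:P2(v=6,ok=F), VALIDATE:P1(v=7,ok=F), TRANSFORM:-, EMIT:-] out:-; in:P2
Tick 3: [PARSE:P3(v=5,ok=F), VALIDATE:P2(v=6,ok=T), TRANSFORM:P1(v=0,ok=F), EMIT:-] out:-; in:P3
Tick 4: [PARSE:-, VALIDATE:P3(v=5,ok=F), TRANSFORM:P2(v=24,ok=T), EMIT:P1(v=0,ok=F)] out:-; in:-
Tick 5: [PARSE:-, VALIDATE:-, TRANSFORM:P3(v=0,ok=F), EMIT:P2(v=24,ok=T)] out:P1(v=0); in:-
Tick 6: [PARSE:P4(v=14,ok=F), VALIDATE:-, TRANSFORM:-, EMIT:P3(v=0,ok=F)] out:P2(v=24); in:P4
Emitted by tick 6: ['P1', 'P2']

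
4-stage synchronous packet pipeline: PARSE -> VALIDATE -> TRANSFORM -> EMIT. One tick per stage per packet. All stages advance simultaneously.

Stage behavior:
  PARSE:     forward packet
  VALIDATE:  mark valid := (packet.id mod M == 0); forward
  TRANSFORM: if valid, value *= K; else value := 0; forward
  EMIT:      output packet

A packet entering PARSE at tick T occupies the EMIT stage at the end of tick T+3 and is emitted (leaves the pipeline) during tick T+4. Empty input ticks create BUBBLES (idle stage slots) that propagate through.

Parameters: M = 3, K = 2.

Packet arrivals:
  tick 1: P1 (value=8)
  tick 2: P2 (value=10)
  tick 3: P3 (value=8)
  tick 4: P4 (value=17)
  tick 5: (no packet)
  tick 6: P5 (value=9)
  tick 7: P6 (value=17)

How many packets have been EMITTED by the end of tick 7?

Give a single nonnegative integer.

Answer: 3

Derivation:
Tick 1: [PARSE:P1(v=8,ok=F), VALIDATE:-, TRANSFORM:-, EMIT:-] out:-; in:P1
Tick 2: [PARSE:P2(v=10,ok=F), VALIDATE:P1(v=8,ok=F), TRANSFORM:-, EMIT:-] out:-; in:P2
Tick 3: [PARSE:P3(v=8,ok=F), VALIDATE:P2(v=10,ok=F), TRANSFORM:P1(v=0,ok=F), EMIT:-] out:-; in:P3
Tick 4: [PARSE:P4(v=17,ok=F), VALIDATE:P3(v=8,ok=T), TRANSFORM:P2(v=0,ok=F), EMIT:P1(v=0,ok=F)] out:-; in:P4
Tick 5: [PARSE:-, VALIDATE:P4(v=17,ok=F), TRANSFORM:P3(v=16,ok=T), EMIT:P2(v=0,ok=F)] out:P1(v=0); in:-
Tick 6: [PARSE:P5(v=9,ok=F), VALIDATE:-, TRANSFORM:P4(v=0,ok=F), EMIT:P3(v=16,ok=T)] out:P2(v=0); in:P5
Tick 7: [PARSE:P6(v=17,ok=F), VALIDATE:P5(v=9,ok=F), TRANSFORM:-, EMIT:P4(v=0,ok=F)] out:P3(v=16); in:P6
Emitted by tick 7: ['P1', 'P2', 'P3']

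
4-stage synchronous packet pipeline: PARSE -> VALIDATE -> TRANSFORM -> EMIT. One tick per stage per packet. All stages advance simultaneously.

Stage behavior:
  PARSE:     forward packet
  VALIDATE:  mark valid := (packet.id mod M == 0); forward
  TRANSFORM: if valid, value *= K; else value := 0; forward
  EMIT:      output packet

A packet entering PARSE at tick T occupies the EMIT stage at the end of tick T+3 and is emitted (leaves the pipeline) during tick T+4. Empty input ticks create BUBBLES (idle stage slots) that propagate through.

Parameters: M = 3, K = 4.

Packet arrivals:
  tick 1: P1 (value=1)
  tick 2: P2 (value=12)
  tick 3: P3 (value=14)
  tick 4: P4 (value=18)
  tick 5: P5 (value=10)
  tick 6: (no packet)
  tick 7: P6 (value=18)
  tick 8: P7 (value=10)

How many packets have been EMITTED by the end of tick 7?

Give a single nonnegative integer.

Answer: 3

Derivation:
Tick 1: [PARSE:P1(v=1,ok=F), VALIDATE:-, TRANSFORM:-, EMIT:-] out:-; in:P1
Tick 2: [PARSE:P2(v=12,ok=F), VALIDATE:P1(v=1,ok=F), TRANSFORM:-, EMIT:-] out:-; in:P2
Tick 3: [PARSE:P3(v=14,ok=F), VALIDATE:P2(v=12,ok=F), TRANSFORM:P1(v=0,ok=F), EMIT:-] out:-; in:P3
Tick 4: [PARSE:P4(v=18,ok=F), VALIDATE:P3(v=14,ok=T), TRANSFORM:P2(v=0,ok=F), EMIT:P1(v=0,ok=F)] out:-; in:P4
Tick 5: [PARSE:P5(v=10,ok=F), VALIDATE:P4(v=18,ok=F), TRANSFORM:P3(v=56,ok=T), EMIT:P2(v=0,ok=F)] out:P1(v=0); in:P5
Tick 6: [PARSE:-, VALIDATE:P5(v=10,ok=F), TRANSFORM:P4(v=0,ok=F), EMIT:P3(v=56,ok=T)] out:P2(v=0); in:-
Tick 7: [PARSE:P6(v=18,ok=F), VALIDATE:-, TRANSFORM:P5(v=0,ok=F), EMIT:P4(v=0,ok=F)] out:P3(v=56); in:P6
Emitted by tick 7: ['P1', 'P2', 'P3']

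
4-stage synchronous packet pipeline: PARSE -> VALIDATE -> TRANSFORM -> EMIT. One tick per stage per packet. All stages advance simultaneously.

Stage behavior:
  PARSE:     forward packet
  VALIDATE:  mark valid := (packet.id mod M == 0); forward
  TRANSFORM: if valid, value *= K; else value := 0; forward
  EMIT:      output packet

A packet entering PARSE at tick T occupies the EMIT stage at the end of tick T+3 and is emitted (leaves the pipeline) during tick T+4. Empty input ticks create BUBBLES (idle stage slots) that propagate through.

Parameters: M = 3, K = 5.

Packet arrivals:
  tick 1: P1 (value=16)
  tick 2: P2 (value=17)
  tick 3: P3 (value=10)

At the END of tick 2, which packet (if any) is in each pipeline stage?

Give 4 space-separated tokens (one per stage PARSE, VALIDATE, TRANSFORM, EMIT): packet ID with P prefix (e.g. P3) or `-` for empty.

Tick 1: [PARSE:P1(v=16,ok=F), VALIDATE:-, TRANSFORM:-, EMIT:-] out:-; in:P1
Tick 2: [PARSE:P2(v=17,ok=F), VALIDATE:P1(v=16,ok=F), TRANSFORM:-, EMIT:-] out:-; in:P2
At end of tick 2: ['P2', 'P1', '-', '-']

Answer: P2 P1 - -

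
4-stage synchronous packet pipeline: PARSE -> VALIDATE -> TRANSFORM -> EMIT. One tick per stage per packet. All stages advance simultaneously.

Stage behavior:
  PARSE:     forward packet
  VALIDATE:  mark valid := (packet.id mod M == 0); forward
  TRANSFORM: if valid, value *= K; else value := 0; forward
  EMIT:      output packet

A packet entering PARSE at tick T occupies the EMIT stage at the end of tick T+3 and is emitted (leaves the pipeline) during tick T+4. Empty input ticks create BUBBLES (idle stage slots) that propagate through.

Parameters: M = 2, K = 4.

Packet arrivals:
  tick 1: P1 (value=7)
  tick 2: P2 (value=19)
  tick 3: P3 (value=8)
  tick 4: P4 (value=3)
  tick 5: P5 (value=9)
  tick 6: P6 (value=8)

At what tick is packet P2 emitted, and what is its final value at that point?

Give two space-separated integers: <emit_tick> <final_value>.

Answer: 6 76

Derivation:
Tick 1: [PARSE:P1(v=7,ok=F), VALIDATE:-, TRANSFORM:-, EMIT:-] out:-; in:P1
Tick 2: [PARSE:P2(v=19,ok=F), VALIDATE:P1(v=7,ok=F), TRANSFORM:-, EMIT:-] out:-; in:P2
Tick 3: [PARSE:P3(v=8,ok=F), VALIDATE:P2(v=19,ok=T), TRANSFORM:P1(v=0,ok=F), EMIT:-] out:-; in:P3
Tick 4: [PARSE:P4(v=3,ok=F), VALIDATE:P3(v=8,ok=F), TRANSFORM:P2(v=76,ok=T), EMIT:P1(v=0,ok=F)] out:-; in:P4
Tick 5: [PARSE:P5(v=9,ok=F), VALIDATE:P4(v=3,ok=T), TRANSFORM:P3(v=0,ok=F), EMIT:P2(v=76,ok=T)] out:P1(v=0); in:P5
Tick 6: [PARSE:P6(v=8,ok=F), VALIDATE:P5(v=9,ok=F), TRANSFORM:P4(v=12,ok=T), EMIT:P3(v=0,ok=F)] out:P2(v=76); in:P6
Tick 7: [PARSE:-, VALIDATE:P6(v=8,ok=T), TRANSFORM:P5(v=0,ok=F), EMIT:P4(v=12,ok=T)] out:P3(v=0); in:-
Tick 8: [PARSE:-, VALIDATE:-, TRANSFORM:P6(v=32,ok=T), EMIT:P5(v=0,ok=F)] out:P4(v=12); in:-
Tick 9: [PARSE:-, VALIDATE:-, TRANSFORM:-, EMIT:P6(v=32,ok=T)] out:P5(v=0); in:-
Tick 10: [PARSE:-, VALIDATE:-, TRANSFORM:-, EMIT:-] out:P6(v=32); in:-
P2: arrives tick 2, valid=True (id=2, id%2=0), emit tick 6, final value 76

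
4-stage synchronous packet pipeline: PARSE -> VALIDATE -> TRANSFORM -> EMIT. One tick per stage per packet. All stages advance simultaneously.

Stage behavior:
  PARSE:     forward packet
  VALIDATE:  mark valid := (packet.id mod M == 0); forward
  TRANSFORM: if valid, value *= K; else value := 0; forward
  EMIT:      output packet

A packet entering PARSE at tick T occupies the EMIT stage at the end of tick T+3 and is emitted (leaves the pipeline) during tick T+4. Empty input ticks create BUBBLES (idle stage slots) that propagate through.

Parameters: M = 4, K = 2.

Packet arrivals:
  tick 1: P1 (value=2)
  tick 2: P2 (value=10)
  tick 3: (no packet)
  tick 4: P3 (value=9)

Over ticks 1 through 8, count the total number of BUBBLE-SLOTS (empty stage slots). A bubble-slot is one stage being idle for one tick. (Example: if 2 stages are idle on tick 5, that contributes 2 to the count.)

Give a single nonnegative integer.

Answer: 20

Derivation:
Tick 1: [PARSE:P1(v=2,ok=F), VALIDATE:-, TRANSFORM:-, EMIT:-] out:-; bubbles=3
Tick 2: [PARSE:P2(v=10,ok=F), VALIDATE:P1(v=2,ok=F), TRANSFORM:-, EMIT:-] out:-; bubbles=2
Tick 3: [PARSE:-, VALIDATE:P2(v=10,ok=F), TRANSFORM:P1(v=0,ok=F), EMIT:-] out:-; bubbles=2
Tick 4: [PARSE:P3(v=9,ok=F), VALIDATE:-, TRANSFORM:P2(v=0,ok=F), EMIT:P1(v=0,ok=F)] out:-; bubbles=1
Tick 5: [PARSE:-, VALIDATE:P3(v=9,ok=F), TRANSFORM:-, EMIT:P2(v=0,ok=F)] out:P1(v=0); bubbles=2
Tick 6: [PARSE:-, VALIDATE:-, TRANSFORM:P3(v=0,ok=F), EMIT:-] out:P2(v=0); bubbles=3
Tick 7: [PARSE:-, VALIDATE:-, TRANSFORM:-, EMIT:P3(v=0,ok=F)] out:-; bubbles=3
Tick 8: [PARSE:-, VALIDATE:-, TRANSFORM:-, EMIT:-] out:P3(v=0); bubbles=4
Total bubble-slots: 20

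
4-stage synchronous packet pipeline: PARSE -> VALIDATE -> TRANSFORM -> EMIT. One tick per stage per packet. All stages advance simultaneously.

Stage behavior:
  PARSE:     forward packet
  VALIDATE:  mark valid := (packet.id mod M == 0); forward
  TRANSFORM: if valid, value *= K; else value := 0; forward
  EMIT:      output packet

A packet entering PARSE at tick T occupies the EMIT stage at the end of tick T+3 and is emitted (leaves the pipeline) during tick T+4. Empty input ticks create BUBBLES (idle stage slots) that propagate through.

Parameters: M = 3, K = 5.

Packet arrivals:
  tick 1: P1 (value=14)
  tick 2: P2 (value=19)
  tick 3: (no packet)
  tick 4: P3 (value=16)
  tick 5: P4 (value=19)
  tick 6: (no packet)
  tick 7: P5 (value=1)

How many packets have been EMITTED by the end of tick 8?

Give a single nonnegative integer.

Tick 1: [PARSE:P1(v=14,ok=F), VALIDATE:-, TRANSFORM:-, EMIT:-] out:-; in:P1
Tick 2: [PARSE:P2(v=19,ok=F), VALIDATE:P1(v=14,ok=F), TRANSFORM:-, EMIT:-] out:-; in:P2
Tick 3: [PARSE:-, VALIDATE:P2(v=19,ok=F), TRANSFORM:P1(v=0,ok=F), EMIT:-] out:-; in:-
Tick 4: [PARSE:P3(v=16,ok=F), VALIDATE:-, TRANSFORM:P2(v=0,ok=F), EMIT:P1(v=0,ok=F)] out:-; in:P3
Tick 5: [PARSE:P4(v=19,ok=F), VALIDATE:P3(v=16,ok=T), TRANSFORM:-, EMIT:P2(v=0,ok=F)] out:P1(v=0); in:P4
Tick 6: [PARSE:-, VALIDATE:P4(v=19,ok=F), TRANSFORM:P3(v=80,ok=T), EMIT:-] out:P2(v=0); in:-
Tick 7: [PARSE:P5(v=1,ok=F), VALIDATE:-, TRANSFORM:P4(v=0,ok=F), EMIT:P3(v=80,ok=T)] out:-; in:P5
Tick 8: [PARSE:-, VALIDATE:P5(v=1,ok=F), TRANSFORM:-, EMIT:P4(v=0,ok=F)] out:P3(v=80); in:-
Emitted by tick 8: ['P1', 'P2', 'P3']

Answer: 3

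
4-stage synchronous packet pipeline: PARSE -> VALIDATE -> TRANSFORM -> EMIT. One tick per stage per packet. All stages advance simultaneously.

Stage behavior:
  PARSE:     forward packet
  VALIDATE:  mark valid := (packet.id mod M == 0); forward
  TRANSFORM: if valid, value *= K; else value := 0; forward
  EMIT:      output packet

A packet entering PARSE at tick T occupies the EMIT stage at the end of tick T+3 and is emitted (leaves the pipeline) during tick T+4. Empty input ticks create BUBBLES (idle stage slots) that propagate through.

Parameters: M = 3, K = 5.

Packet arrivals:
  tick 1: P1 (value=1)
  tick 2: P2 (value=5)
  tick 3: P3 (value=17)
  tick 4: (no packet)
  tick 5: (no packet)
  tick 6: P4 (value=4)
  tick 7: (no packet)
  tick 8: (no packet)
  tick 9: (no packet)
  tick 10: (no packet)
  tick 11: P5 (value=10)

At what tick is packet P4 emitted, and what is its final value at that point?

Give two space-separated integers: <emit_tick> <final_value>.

Answer: 10 0

Derivation:
Tick 1: [PARSE:P1(v=1,ok=F), VALIDATE:-, TRANSFORM:-, EMIT:-] out:-; in:P1
Tick 2: [PARSE:P2(v=5,ok=F), VALIDATE:P1(v=1,ok=F), TRANSFORM:-, EMIT:-] out:-; in:P2
Tick 3: [PARSE:P3(v=17,ok=F), VALIDATE:P2(v=5,ok=F), TRANSFORM:P1(v=0,ok=F), EMIT:-] out:-; in:P3
Tick 4: [PARSE:-, VALIDATE:P3(v=17,ok=T), TRANSFORM:P2(v=0,ok=F), EMIT:P1(v=0,ok=F)] out:-; in:-
Tick 5: [PARSE:-, VALIDATE:-, TRANSFORM:P3(v=85,ok=T), EMIT:P2(v=0,ok=F)] out:P1(v=0); in:-
Tick 6: [PARSE:P4(v=4,ok=F), VALIDATE:-, TRANSFORM:-, EMIT:P3(v=85,ok=T)] out:P2(v=0); in:P4
Tick 7: [PARSE:-, VALIDATE:P4(v=4,ok=F), TRANSFORM:-, EMIT:-] out:P3(v=85); in:-
Tick 8: [PARSE:-, VALIDATE:-, TRANSFORM:P4(v=0,ok=F), EMIT:-] out:-; in:-
Tick 9: [PARSE:-, VALIDATE:-, TRANSFORM:-, EMIT:P4(v=0,ok=F)] out:-; in:-
Tick 10: [PARSE:-, VALIDATE:-, TRANSFORM:-, EMIT:-] out:P4(v=0); in:-
Tick 11: [PARSE:P5(v=10,ok=F), VALIDATE:-, TRANSFORM:-, EMIT:-] out:-; in:P5
Tick 12: [PARSE:-, VALIDATE:P5(v=10,ok=F), TRANSFORM:-, EMIT:-] out:-; in:-
Tick 13: [PARSE:-, VALIDATE:-, TRANSFORM:P5(v=0,ok=F), EMIT:-] out:-; in:-
Tick 14: [PARSE:-, VALIDATE:-, TRANSFORM:-, EMIT:P5(v=0,ok=F)] out:-; in:-
Tick 15: [PARSE:-, VALIDATE:-, TRANSFORM:-, EMIT:-] out:P5(v=0); in:-
P4: arrives tick 6, valid=False (id=4, id%3=1), emit tick 10, final value 0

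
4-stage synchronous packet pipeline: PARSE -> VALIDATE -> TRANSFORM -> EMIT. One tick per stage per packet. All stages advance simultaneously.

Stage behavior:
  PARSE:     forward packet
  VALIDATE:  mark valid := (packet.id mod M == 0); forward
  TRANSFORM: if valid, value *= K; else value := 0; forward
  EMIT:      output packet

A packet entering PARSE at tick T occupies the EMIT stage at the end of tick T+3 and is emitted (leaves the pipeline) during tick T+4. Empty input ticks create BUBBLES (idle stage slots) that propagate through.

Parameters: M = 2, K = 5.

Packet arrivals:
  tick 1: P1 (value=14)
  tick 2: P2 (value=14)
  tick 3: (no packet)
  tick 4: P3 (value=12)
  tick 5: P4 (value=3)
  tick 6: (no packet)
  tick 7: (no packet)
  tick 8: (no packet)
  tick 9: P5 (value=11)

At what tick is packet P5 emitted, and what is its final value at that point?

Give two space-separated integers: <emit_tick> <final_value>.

Answer: 13 0

Derivation:
Tick 1: [PARSE:P1(v=14,ok=F), VALIDATE:-, TRANSFORM:-, EMIT:-] out:-; in:P1
Tick 2: [PARSE:P2(v=14,ok=F), VALIDATE:P1(v=14,ok=F), TRANSFORM:-, EMIT:-] out:-; in:P2
Tick 3: [PARSE:-, VALIDATE:P2(v=14,ok=T), TRANSFORM:P1(v=0,ok=F), EMIT:-] out:-; in:-
Tick 4: [PARSE:P3(v=12,ok=F), VALIDATE:-, TRANSFORM:P2(v=70,ok=T), EMIT:P1(v=0,ok=F)] out:-; in:P3
Tick 5: [PARSE:P4(v=3,ok=F), VALIDATE:P3(v=12,ok=F), TRANSFORM:-, EMIT:P2(v=70,ok=T)] out:P1(v=0); in:P4
Tick 6: [PARSE:-, VALIDATE:P4(v=3,ok=T), TRANSFORM:P3(v=0,ok=F), EMIT:-] out:P2(v=70); in:-
Tick 7: [PARSE:-, VALIDATE:-, TRANSFORM:P4(v=15,ok=T), EMIT:P3(v=0,ok=F)] out:-; in:-
Tick 8: [PARSE:-, VALIDATE:-, TRANSFORM:-, EMIT:P4(v=15,ok=T)] out:P3(v=0); in:-
Tick 9: [PARSE:P5(v=11,ok=F), VALIDATE:-, TRANSFORM:-, EMIT:-] out:P4(v=15); in:P5
Tick 10: [PARSE:-, VALIDATE:P5(v=11,ok=F), TRANSFORM:-, EMIT:-] out:-; in:-
Tick 11: [PARSE:-, VALIDATE:-, TRANSFORM:P5(v=0,ok=F), EMIT:-] out:-; in:-
Tick 12: [PARSE:-, VALIDATE:-, TRANSFORM:-, EMIT:P5(v=0,ok=F)] out:-; in:-
Tick 13: [PARSE:-, VALIDATE:-, TRANSFORM:-, EMIT:-] out:P5(v=0); in:-
P5: arrives tick 9, valid=False (id=5, id%2=1), emit tick 13, final value 0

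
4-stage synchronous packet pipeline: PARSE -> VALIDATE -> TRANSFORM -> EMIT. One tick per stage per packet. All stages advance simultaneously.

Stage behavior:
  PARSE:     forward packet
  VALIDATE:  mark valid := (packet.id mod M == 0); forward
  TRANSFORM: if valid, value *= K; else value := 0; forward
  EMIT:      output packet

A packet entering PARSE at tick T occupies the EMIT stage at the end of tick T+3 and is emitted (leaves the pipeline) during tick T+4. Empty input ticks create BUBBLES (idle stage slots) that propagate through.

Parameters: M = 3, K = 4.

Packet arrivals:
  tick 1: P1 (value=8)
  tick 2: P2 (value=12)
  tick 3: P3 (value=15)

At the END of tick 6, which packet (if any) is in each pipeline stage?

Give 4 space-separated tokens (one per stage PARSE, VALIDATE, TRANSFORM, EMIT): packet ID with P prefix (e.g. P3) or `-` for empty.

Tick 1: [PARSE:P1(v=8,ok=F), VALIDATE:-, TRANSFORM:-, EMIT:-] out:-; in:P1
Tick 2: [PARSE:P2(v=12,ok=F), VALIDATE:P1(v=8,ok=F), TRANSFORM:-, EMIT:-] out:-; in:P2
Tick 3: [PARSE:P3(v=15,ok=F), VALIDATE:P2(v=12,ok=F), TRANSFORM:P1(v=0,ok=F), EMIT:-] out:-; in:P3
Tick 4: [PARSE:-, VALIDATE:P3(v=15,ok=T), TRANSFORM:P2(v=0,ok=F), EMIT:P1(v=0,ok=F)] out:-; in:-
Tick 5: [PARSE:-, VALIDATE:-, TRANSFORM:P3(v=60,ok=T), EMIT:P2(v=0,ok=F)] out:P1(v=0); in:-
Tick 6: [PARSE:-, VALIDATE:-, TRANSFORM:-, EMIT:P3(v=60,ok=T)] out:P2(v=0); in:-
At end of tick 6: ['-', '-', '-', 'P3']

Answer: - - - P3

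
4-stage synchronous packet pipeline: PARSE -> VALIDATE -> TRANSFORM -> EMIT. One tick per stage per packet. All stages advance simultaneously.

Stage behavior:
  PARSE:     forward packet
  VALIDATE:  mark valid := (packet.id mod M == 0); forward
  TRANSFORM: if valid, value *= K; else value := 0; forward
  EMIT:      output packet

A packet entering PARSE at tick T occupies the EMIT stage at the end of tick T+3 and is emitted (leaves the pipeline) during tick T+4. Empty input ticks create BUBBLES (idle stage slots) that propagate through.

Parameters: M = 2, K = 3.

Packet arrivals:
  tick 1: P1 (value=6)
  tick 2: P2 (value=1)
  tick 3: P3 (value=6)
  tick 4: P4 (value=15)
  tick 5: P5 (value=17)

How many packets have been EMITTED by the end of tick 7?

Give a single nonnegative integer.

Answer: 3

Derivation:
Tick 1: [PARSE:P1(v=6,ok=F), VALIDATE:-, TRANSFORM:-, EMIT:-] out:-; in:P1
Tick 2: [PARSE:P2(v=1,ok=F), VALIDATE:P1(v=6,ok=F), TRANSFORM:-, EMIT:-] out:-; in:P2
Tick 3: [PARSE:P3(v=6,ok=F), VALIDATE:P2(v=1,ok=T), TRANSFORM:P1(v=0,ok=F), EMIT:-] out:-; in:P3
Tick 4: [PARSE:P4(v=15,ok=F), VALIDATE:P3(v=6,ok=F), TRANSFORM:P2(v=3,ok=T), EMIT:P1(v=0,ok=F)] out:-; in:P4
Tick 5: [PARSE:P5(v=17,ok=F), VALIDATE:P4(v=15,ok=T), TRANSFORM:P3(v=0,ok=F), EMIT:P2(v=3,ok=T)] out:P1(v=0); in:P5
Tick 6: [PARSE:-, VALIDATE:P5(v=17,ok=F), TRANSFORM:P4(v=45,ok=T), EMIT:P3(v=0,ok=F)] out:P2(v=3); in:-
Tick 7: [PARSE:-, VALIDATE:-, TRANSFORM:P5(v=0,ok=F), EMIT:P4(v=45,ok=T)] out:P3(v=0); in:-
Emitted by tick 7: ['P1', 'P2', 'P3']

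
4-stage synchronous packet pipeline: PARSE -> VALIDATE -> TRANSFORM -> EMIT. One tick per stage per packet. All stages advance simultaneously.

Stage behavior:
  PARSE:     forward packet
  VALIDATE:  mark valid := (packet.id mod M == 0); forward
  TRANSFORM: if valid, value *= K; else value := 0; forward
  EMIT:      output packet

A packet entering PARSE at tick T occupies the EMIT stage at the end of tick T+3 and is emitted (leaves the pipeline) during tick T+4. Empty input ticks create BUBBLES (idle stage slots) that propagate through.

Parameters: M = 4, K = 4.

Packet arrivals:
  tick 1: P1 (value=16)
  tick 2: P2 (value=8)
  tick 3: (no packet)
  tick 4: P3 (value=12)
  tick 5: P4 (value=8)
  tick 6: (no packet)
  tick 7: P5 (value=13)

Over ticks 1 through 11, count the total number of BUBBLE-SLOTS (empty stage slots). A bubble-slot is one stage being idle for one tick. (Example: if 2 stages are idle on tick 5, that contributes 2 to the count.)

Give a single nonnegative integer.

Answer: 24

Derivation:
Tick 1: [PARSE:P1(v=16,ok=F), VALIDATE:-, TRANSFORM:-, EMIT:-] out:-; bubbles=3
Tick 2: [PARSE:P2(v=8,ok=F), VALIDATE:P1(v=16,ok=F), TRANSFORM:-, EMIT:-] out:-; bubbles=2
Tick 3: [PARSE:-, VALIDATE:P2(v=8,ok=F), TRANSFORM:P1(v=0,ok=F), EMIT:-] out:-; bubbles=2
Tick 4: [PARSE:P3(v=12,ok=F), VALIDATE:-, TRANSFORM:P2(v=0,ok=F), EMIT:P1(v=0,ok=F)] out:-; bubbles=1
Tick 5: [PARSE:P4(v=8,ok=F), VALIDATE:P3(v=12,ok=F), TRANSFORM:-, EMIT:P2(v=0,ok=F)] out:P1(v=0); bubbles=1
Tick 6: [PARSE:-, VALIDATE:P4(v=8,ok=T), TRANSFORM:P3(v=0,ok=F), EMIT:-] out:P2(v=0); bubbles=2
Tick 7: [PARSE:P5(v=13,ok=F), VALIDATE:-, TRANSFORM:P4(v=32,ok=T), EMIT:P3(v=0,ok=F)] out:-; bubbles=1
Tick 8: [PARSE:-, VALIDATE:P5(v=13,ok=F), TRANSFORM:-, EMIT:P4(v=32,ok=T)] out:P3(v=0); bubbles=2
Tick 9: [PARSE:-, VALIDATE:-, TRANSFORM:P5(v=0,ok=F), EMIT:-] out:P4(v=32); bubbles=3
Tick 10: [PARSE:-, VALIDATE:-, TRANSFORM:-, EMIT:P5(v=0,ok=F)] out:-; bubbles=3
Tick 11: [PARSE:-, VALIDATE:-, TRANSFORM:-, EMIT:-] out:P5(v=0); bubbles=4
Total bubble-slots: 24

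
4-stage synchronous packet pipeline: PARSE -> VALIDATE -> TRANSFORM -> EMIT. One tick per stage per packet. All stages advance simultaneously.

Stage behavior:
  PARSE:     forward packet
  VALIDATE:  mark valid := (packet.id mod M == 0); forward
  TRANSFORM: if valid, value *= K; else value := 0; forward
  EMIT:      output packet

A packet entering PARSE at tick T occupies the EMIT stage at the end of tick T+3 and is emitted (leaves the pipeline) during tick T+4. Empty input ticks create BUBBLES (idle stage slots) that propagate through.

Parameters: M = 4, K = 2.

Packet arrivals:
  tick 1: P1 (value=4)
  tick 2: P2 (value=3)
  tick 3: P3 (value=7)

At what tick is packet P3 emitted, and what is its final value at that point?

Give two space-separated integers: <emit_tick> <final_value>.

Tick 1: [PARSE:P1(v=4,ok=F), VALIDATE:-, TRANSFORM:-, EMIT:-] out:-; in:P1
Tick 2: [PARSE:P2(v=3,ok=F), VALIDATE:P1(v=4,ok=F), TRANSFORM:-, EMIT:-] out:-; in:P2
Tick 3: [PARSE:P3(v=7,ok=F), VALIDATE:P2(v=3,ok=F), TRANSFORM:P1(v=0,ok=F), EMIT:-] out:-; in:P3
Tick 4: [PARSE:-, VALIDATE:P3(v=7,ok=F), TRANSFORM:P2(v=0,ok=F), EMIT:P1(v=0,ok=F)] out:-; in:-
Tick 5: [PARSE:-, VALIDATE:-, TRANSFORM:P3(v=0,ok=F), EMIT:P2(v=0,ok=F)] out:P1(v=0); in:-
Tick 6: [PARSE:-, VALIDATE:-, TRANSFORM:-, EMIT:P3(v=0,ok=F)] out:P2(v=0); in:-
Tick 7: [PARSE:-, VALIDATE:-, TRANSFORM:-, EMIT:-] out:P3(v=0); in:-
P3: arrives tick 3, valid=False (id=3, id%4=3), emit tick 7, final value 0

Answer: 7 0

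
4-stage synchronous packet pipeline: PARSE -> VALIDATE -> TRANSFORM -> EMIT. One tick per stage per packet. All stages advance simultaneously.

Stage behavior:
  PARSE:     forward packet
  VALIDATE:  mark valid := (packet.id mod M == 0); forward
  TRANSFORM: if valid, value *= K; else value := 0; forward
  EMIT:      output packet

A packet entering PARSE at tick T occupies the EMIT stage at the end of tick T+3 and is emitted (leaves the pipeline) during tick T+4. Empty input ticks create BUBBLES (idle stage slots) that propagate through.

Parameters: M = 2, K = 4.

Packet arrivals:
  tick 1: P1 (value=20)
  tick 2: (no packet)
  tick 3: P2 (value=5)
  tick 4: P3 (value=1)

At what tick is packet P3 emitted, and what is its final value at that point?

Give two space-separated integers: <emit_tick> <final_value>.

Answer: 8 0

Derivation:
Tick 1: [PARSE:P1(v=20,ok=F), VALIDATE:-, TRANSFORM:-, EMIT:-] out:-; in:P1
Tick 2: [PARSE:-, VALIDATE:P1(v=20,ok=F), TRANSFORM:-, EMIT:-] out:-; in:-
Tick 3: [PARSE:P2(v=5,ok=F), VALIDATE:-, TRANSFORM:P1(v=0,ok=F), EMIT:-] out:-; in:P2
Tick 4: [PARSE:P3(v=1,ok=F), VALIDATE:P2(v=5,ok=T), TRANSFORM:-, EMIT:P1(v=0,ok=F)] out:-; in:P3
Tick 5: [PARSE:-, VALIDATE:P3(v=1,ok=F), TRANSFORM:P2(v=20,ok=T), EMIT:-] out:P1(v=0); in:-
Tick 6: [PARSE:-, VALIDATE:-, TRANSFORM:P3(v=0,ok=F), EMIT:P2(v=20,ok=T)] out:-; in:-
Tick 7: [PARSE:-, VALIDATE:-, TRANSFORM:-, EMIT:P3(v=0,ok=F)] out:P2(v=20); in:-
Tick 8: [PARSE:-, VALIDATE:-, TRANSFORM:-, EMIT:-] out:P3(v=0); in:-
P3: arrives tick 4, valid=False (id=3, id%2=1), emit tick 8, final value 0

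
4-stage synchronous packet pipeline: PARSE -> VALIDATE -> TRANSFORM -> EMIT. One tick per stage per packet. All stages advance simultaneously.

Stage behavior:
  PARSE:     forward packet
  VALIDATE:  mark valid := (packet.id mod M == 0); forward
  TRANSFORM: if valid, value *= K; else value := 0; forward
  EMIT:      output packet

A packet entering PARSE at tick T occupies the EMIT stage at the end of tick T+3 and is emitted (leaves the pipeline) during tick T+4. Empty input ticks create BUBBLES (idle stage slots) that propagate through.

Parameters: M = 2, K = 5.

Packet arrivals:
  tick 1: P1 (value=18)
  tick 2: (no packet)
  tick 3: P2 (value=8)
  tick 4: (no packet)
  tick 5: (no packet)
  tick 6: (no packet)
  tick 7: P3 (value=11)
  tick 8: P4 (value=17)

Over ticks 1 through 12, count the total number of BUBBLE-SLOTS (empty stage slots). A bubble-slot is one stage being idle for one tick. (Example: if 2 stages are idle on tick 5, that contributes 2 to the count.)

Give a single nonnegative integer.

Tick 1: [PARSE:P1(v=18,ok=F), VALIDATE:-, TRANSFORM:-, EMIT:-] out:-; bubbles=3
Tick 2: [PARSE:-, VALIDATE:P1(v=18,ok=F), TRANSFORM:-, EMIT:-] out:-; bubbles=3
Tick 3: [PARSE:P2(v=8,ok=F), VALIDATE:-, TRANSFORM:P1(v=0,ok=F), EMIT:-] out:-; bubbles=2
Tick 4: [PARSE:-, VALIDATE:P2(v=8,ok=T), TRANSFORM:-, EMIT:P1(v=0,ok=F)] out:-; bubbles=2
Tick 5: [PARSE:-, VALIDATE:-, TRANSFORM:P2(v=40,ok=T), EMIT:-] out:P1(v=0); bubbles=3
Tick 6: [PARSE:-, VALIDATE:-, TRANSFORM:-, EMIT:P2(v=40,ok=T)] out:-; bubbles=3
Tick 7: [PARSE:P3(v=11,ok=F), VALIDATE:-, TRANSFORM:-, EMIT:-] out:P2(v=40); bubbles=3
Tick 8: [PARSE:P4(v=17,ok=F), VALIDATE:P3(v=11,ok=F), TRANSFORM:-, EMIT:-] out:-; bubbles=2
Tick 9: [PARSE:-, VALIDATE:P4(v=17,ok=T), TRANSFORM:P3(v=0,ok=F), EMIT:-] out:-; bubbles=2
Tick 10: [PARSE:-, VALIDATE:-, TRANSFORM:P4(v=85,ok=T), EMIT:P3(v=0,ok=F)] out:-; bubbles=2
Tick 11: [PARSE:-, VALIDATE:-, TRANSFORM:-, EMIT:P4(v=85,ok=T)] out:P3(v=0); bubbles=3
Tick 12: [PARSE:-, VALIDATE:-, TRANSFORM:-, EMIT:-] out:P4(v=85); bubbles=4
Total bubble-slots: 32

Answer: 32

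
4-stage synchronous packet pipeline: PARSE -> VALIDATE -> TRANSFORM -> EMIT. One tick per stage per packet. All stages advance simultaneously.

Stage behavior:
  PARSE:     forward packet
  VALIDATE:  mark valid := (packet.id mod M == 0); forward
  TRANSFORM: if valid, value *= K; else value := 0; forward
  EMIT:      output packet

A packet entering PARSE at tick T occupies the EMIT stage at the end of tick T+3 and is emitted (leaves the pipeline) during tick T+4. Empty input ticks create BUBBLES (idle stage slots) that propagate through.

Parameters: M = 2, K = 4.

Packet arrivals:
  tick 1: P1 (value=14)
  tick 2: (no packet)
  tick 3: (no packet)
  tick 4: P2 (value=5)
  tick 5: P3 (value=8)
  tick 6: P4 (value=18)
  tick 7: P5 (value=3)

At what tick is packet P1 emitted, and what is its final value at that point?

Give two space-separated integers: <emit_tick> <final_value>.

Tick 1: [PARSE:P1(v=14,ok=F), VALIDATE:-, TRANSFORM:-, EMIT:-] out:-; in:P1
Tick 2: [PARSE:-, VALIDATE:P1(v=14,ok=F), TRANSFORM:-, EMIT:-] out:-; in:-
Tick 3: [PARSE:-, VALIDATE:-, TRANSFORM:P1(v=0,ok=F), EMIT:-] out:-; in:-
Tick 4: [PARSE:P2(v=5,ok=F), VALIDATE:-, TRANSFORM:-, EMIT:P1(v=0,ok=F)] out:-; in:P2
Tick 5: [PARSE:P3(v=8,ok=F), VALIDATE:P2(v=5,ok=T), TRANSFORM:-, EMIT:-] out:P1(v=0); in:P3
Tick 6: [PARSE:P4(v=18,ok=F), VALIDATE:P3(v=8,ok=F), TRANSFORM:P2(v=20,ok=T), EMIT:-] out:-; in:P4
Tick 7: [PARSE:P5(v=3,ok=F), VALIDATE:P4(v=18,ok=T), TRANSFORM:P3(v=0,ok=F), EMIT:P2(v=20,ok=T)] out:-; in:P5
Tick 8: [PARSE:-, VALIDATE:P5(v=3,ok=F), TRANSFORM:P4(v=72,ok=T), EMIT:P3(v=0,ok=F)] out:P2(v=20); in:-
Tick 9: [PARSE:-, VALIDATE:-, TRANSFORM:P5(v=0,ok=F), EMIT:P4(v=72,ok=T)] out:P3(v=0); in:-
Tick 10: [PARSE:-, VALIDATE:-, TRANSFORM:-, EMIT:P5(v=0,ok=F)] out:P4(v=72); in:-
Tick 11: [PARSE:-, VALIDATE:-, TRANSFORM:-, EMIT:-] out:P5(v=0); in:-
P1: arrives tick 1, valid=False (id=1, id%2=1), emit tick 5, final value 0

Answer: 5 0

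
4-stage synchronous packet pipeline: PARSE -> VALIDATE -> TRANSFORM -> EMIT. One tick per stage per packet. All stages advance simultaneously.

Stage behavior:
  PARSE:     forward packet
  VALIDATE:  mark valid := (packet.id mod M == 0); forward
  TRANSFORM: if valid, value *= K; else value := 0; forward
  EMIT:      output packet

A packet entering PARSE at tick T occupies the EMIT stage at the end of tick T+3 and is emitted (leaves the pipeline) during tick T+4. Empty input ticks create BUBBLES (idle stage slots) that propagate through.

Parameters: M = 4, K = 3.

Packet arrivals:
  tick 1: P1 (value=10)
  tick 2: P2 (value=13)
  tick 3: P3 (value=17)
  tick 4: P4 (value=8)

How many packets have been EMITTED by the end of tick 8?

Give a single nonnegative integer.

Answer: 4

Derivation:
Tick 1: [PARSE:P1(v=10,ok=F), VALIDATE:-, TRANSFORM:-, EMIT:-] out:-; in:P1
Tick 2: [PARSE:P2(v=13,ok=F), VALIDATE:P1(v=10,ok=F), TRANSFORM:-, EMIT:-] out:-; in:P2
Tick 3: [PARSE:P3(v=17,ok=F), VALIDATE:P2(v=13,ok=F), TRANSFORM:P1(v=0,ok=F), EMIT:-] out:-; in:P3
Tick 4: [PARSE:P4(v=8,ok=F), VALIDATE:P3(v=17,ok=F), TRANSFORM:P2(v=0,ok=F), EMIT:P1(v=0,ok=F)] out:-; in:P4
Tick 5: [PARSE:-, VALIDATE:P4(v=8,ok=T), TRANSFORM:P3(v=0,ok=F), EMIT:P2(v=0,ok=F)] out:P1(v=0); in:-
Tick 6: [PARSE:-, VALIDATE:-, TRANSFORM:P4(v=24,ok=T), EMIT:P3(v=0,ok=F)] out:P2(v=0); in:-
Tick 7: [PARSE:-, VALIDATE:-, TRANSFORM:-, EMIT:P4(v=24,ok=T)] out:P3(v=0); in:-
Tick 8: [PARSE:-, VALIDATE:-, TRANSFORM:-, EMIT:-] out:P4(v=24); in:-
Emitted by tick 8: ['P1', 'P2', 'P3', 'P4']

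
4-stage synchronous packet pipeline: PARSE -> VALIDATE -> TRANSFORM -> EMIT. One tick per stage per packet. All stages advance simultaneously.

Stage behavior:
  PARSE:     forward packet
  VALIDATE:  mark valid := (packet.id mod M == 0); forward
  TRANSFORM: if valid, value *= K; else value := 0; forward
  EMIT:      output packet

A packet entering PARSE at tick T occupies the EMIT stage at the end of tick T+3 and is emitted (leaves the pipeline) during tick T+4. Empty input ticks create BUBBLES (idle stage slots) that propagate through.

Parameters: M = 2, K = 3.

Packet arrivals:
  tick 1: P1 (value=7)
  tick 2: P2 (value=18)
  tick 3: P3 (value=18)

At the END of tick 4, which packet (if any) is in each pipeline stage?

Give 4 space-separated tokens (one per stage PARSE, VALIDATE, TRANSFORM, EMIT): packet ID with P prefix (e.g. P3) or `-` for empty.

Answer: - P3 P2 P1

Derivation:
Tick 1: [PARSE:P1(v=7,ok=F), VALIDATE:-, TRANSFORM:-, EMIT:-] out:-; in:P1
Tick 2: [PARSE:P2(v=18,ok=F), VALIDATE:P1(v=7,ok=F), TRANSFORM:-, EMIT:-] out:-; in:P2
Tick 3: [PARSE:P3(v=18,ok=F), VALIDATE:P2(v=18,ok=T), TRANSFORM:P1(v=0,ok=F), EMIT:-] out:-; in:P3
Tick 4: [PARSE:-, VALIDATE:P3(v=18,ok=F), TRANSFORM:P2(v=54,ok=T), EMIT:P1(v=0,ok=F)] out:-; in:-
At end of tick 4: ['-', 'P3', 'P2', 'P1']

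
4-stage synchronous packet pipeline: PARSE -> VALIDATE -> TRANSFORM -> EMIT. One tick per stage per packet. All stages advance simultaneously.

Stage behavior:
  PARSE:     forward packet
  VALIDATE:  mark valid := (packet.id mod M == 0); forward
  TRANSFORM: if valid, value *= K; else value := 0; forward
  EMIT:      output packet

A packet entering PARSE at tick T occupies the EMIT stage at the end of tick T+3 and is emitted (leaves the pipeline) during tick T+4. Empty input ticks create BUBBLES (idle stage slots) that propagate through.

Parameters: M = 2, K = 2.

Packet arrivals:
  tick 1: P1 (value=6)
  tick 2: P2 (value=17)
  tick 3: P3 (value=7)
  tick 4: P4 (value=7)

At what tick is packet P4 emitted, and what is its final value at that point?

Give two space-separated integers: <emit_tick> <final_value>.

Tick 1: [PARSE:P1(v=6,ok=F), VALIDATE:-, TRANSFORM:-, EMIT:-] out:-; in:P1
Tick 2: [PARSE:P2(v=17,ok=F), VALIDATE:P1(v=6,ok=F), TRANSFORM:-, EMIT:-] out:-; in:P2
Tick 3: [PARSE:P3(v=7,ok=F), VALIDATE:P2(v=17,ok=T), TRANSFORM:P1(v=0,ok=F), EMIT:-] out:-; in:P3
Tick 4: [PARSE:P4(v=7,ok=F), VALIDATE:P3(v=7,ok=F), TRANSFORM:P2(v=34,ok=T), EMIT:P1(v=0,ok=F)] out:-; in:P4
Tick 5: [PARSE:-, VALIDATE:P4(v=7,ok=T), TRANSFORM:P3(v=0,ok=F), EMIT:P2(v=34,ok=T)] out:P1(v=0); in:-
Tick 6: [PARSE:-, VALIDATE:-, TRANSFORM:P4(v=14,ok=T), EMIT:P3(v=0,ok=F)] out:P2(v=34); in:-
Tick 7: [PARSE:-, VALIDATE:-, TRANSFORM:-, EMIT:P4(v=14,ok=T)] out:P3(v=0); in:-
Tick 8: [PARSE:-, VALIDATE:-, TRANSFORM:-, EMIT:-] out:P4(v=14); in:-
P4: arrives tick 4, valid=True (id=4, id%2=0), emit tick 8, final value 14

Answer: 8 14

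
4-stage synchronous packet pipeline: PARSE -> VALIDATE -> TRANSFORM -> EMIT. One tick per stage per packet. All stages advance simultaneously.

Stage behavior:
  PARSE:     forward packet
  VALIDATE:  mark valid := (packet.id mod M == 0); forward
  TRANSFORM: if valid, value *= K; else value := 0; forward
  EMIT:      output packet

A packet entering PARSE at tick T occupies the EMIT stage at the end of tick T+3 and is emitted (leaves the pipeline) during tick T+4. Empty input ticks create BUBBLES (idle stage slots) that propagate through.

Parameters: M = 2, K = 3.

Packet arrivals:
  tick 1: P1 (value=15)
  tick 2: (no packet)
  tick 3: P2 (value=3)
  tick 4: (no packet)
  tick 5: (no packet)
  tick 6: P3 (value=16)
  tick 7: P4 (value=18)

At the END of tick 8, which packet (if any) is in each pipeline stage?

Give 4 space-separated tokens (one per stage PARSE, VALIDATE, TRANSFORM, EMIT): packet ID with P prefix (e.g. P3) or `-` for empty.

Tick 1: [PARSE:P1(v=15,ok=F), VALIDATE:-, TRANSFORM:-, EMIT:-] out:-; in:P1
Tick 2: [PARSE:-, VALIDATE:P1(v=15,ok=F), TRANSFORM:-, EMIT:-] out:-; in:-
Tick 3: [PARSE:P2(v=3,ok=F), VALIDATE:-, TRANSFORM:P1(v=0,ok=F), EMIT:-] out:-; in:P2
Tick 4: [PARSE:-, VALIDATE:P2(v=3,ok=T), TRANSFORM:-, EMIT:P1(v=0,ok=F)] out:-; in:-
Tick 5: [PARSE:-, VALIDATE:-, TRANSFORM:P2(v=9,ok=T), EMIT:-] out:P1(v=0); in:-
Tick 6: [PARSE:P3(v=16,ok=F), VALIDATE:-, TRANSFORM:-, EMIT:P2(v=9,ok=T)] out:-; in:P3
Tick 7: [PARSE:P4(v=18,ok=F), VALIDATE:P3(v=16,ok=F), TRANSFORM:-, EMIT:-] out:P2(v=9); in:P4
Tick 8: [PARSE:-, VALIDATE:P4(v=18,ok=T), TRANSFORM:P3(v=0,ok=F), EMIT:-] out:-; in:-
At end of tick 8: ['-', 'P4', 'P3', '-']

Answer: - P4 P3 -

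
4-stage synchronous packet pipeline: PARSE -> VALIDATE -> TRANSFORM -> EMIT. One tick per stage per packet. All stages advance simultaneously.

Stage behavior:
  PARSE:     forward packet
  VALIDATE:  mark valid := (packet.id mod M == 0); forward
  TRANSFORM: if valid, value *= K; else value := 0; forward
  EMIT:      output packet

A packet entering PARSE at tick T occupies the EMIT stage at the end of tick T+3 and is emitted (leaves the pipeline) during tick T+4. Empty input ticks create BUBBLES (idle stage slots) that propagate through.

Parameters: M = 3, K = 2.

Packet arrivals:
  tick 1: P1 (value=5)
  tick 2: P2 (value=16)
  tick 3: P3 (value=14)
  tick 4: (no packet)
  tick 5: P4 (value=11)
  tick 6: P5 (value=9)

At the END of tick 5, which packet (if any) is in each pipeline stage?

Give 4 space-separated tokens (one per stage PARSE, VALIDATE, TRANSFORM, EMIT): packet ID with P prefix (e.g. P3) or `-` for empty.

Tick 1: [PARSE:P1(v=5,ok=F), VALIDATE:-, TRANSFORM:-, EMIT:-] out:-; in:P1
Tick 2: [PARSE:P2(v=16,ok=F), VALIDATE:P1(v=5,ok=F), TRANSFORM:-, EMIT:-] out:-; in:P2
Tick 3: [PARSE:P3(v=14,ok=F), VALIDATE:P2(v=16,ok=F), TRANSFORM:P1(v=0,ok=F), EMIT:-] out:-; in:P3
Tick 4: [PARSE:-, VALIDATE:P3(v=14,ok=T), TRANSFORM:P2(v=0,ok=F), EMIT:P1(v=0,ok=F)] out:-; in:-
Tick 5: [PARSE:P4(v=11,ok=F), VALIDATE:-, TRANSFORM:P3(v=28,ok=T), EMIT:P2(v=0,ok=F)] out:P1(v=0); in:P4
At end of tick 5: ['P4', '-', 'P3', 'P2']

Answer: P4 - P3 P2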